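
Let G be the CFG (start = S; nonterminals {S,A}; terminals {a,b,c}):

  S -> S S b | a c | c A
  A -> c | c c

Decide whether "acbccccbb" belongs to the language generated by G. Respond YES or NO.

Convert to CNF:
  S -> S X3 | T0 A | T2 T0
  A -> T0 T0 | c
  T0 -> c
  T1 -> b
  T2 -> a
  X3 -> S T1

CYK table (by increasing span):
  cell(0,0) a: {T2}  orig:{}
  cell(1,1) c: {A,T0}  orig:{A}
  cell(2,2) b: {T1}  orig:{}
  cell(3,3) c: {A,T0}  orig:{A}
  cell(4,4) c: {A,T0}  orig:{A}
  cell(5,5) c: {A,T0}  orig:{A}
  cell(6,6) c: {A,T0}  orig:{A}
  cell(7,7) b: {T1}  orig:{}
  cell(8,8) b: {T1}  orig:{}
  cell(0,1) ac: {S}
  cell(1,2) cb: ∅
  cell(2,3) bc: ∅
  cell(3,4) cc: {A,S}
  cell(4,5) cc: {A,S}
  cell(5,6) cc: {A,S}
  cell(6,7) cb: ∅
  cell(7,8) bb: ∅
  cell(0,2) acb: {X3}  orig:{}
  cell(1,3) cbc: ∅
  cell(2,4) bcc: ∅
  cell(3,5) ccc: {S}
  cell(4,6) ccc: {S}
  cell(5,7) ccb: {X3}  orig:{}
  cell(6,8) cbb: ∅
  cell(0,3) acbc: ∅
  cell(1,4) cbcc: ∅
  cell(2,5) bccc: ∅
  cell(3,6) cccc: ∅
  cell(4,7) cccb: {X3}  orig:{}
  cell(5,8) ccbb: ∅
  cell(0,4) acbcc: ∅
  cell(1,5) cbccc: ∅
  cell(2,6) bcccc: ∅
  cell(3,7) ccccb: {S}
  cell(4,8) cccbb: ∅
  cell(0,5) acbccc: ∅
  cell(1,6) cbcccc: ∅
  cell(2,7) bccccb: ∅
  cell(3,8) ccccbb: {X3}  orig:{}
  cell(0,6) acbcccc: ∅
  cell(1,7) cbccccb: ∅
  cell(2,8) bccccbb: ∅
  cell(0,7) acbccccb: ∅
  cell(1,8) cbccccbb: ∅
  cell(0,8) acbccccbb: ∅

S ∉ T[0,8] ⇒ NO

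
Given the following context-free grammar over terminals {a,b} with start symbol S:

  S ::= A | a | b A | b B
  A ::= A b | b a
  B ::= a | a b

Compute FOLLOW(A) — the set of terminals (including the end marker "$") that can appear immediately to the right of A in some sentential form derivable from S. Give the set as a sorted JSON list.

FIRST sets, iterate to fixpoint:
round 1:
  A via A→b a: +{b}
  B via B→a: +{a}
  S via S→A: +{b}
  S via S→a: +{a}
  FIRST[S]={a,b}  FIRST[A]={b}  FIRST[B]={a}
round 2: (stable)
  FIRST[S]={a,b}  FIRST[A]={b}  FIRST[B]={a}

FOLLOW iteration:
initialize: $ ∈ FOLLOW(S)
iter 1:
  A→A b: FOLLOW(A) ⊇ FIRST(b) = {b}; new: +{b}
  S→A: FOLLOW(A) ⊇ FOLLOW(S) ⊇ {$}; new: +{$}
  S→b B: FOLLOW(B) ⊇ FOLLOW(S) ⊇ {$}; new: +{$}
  FOLLOW(S)={$}  FOLLOW(A)={$,b}  FOLLOW(B)={$}
iter 2: (stable)
  FOLLOW(S)={$}  FOLLOW(A)={$,b}  FOLLOW(B)={$}

FOLLOW(A) = ["$", "b"]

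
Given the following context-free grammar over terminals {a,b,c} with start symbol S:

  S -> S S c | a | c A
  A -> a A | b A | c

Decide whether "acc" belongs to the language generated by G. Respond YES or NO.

CNF form of G:
  S -> S X3 | T2 A | a
  A -> T0 A | T1 A | c
  T0 -> a
  T1 -> b
  T2 -> c
  X3 -> S T2

Fill CYK table bottom-up:
  cell(0,0) a: {S,T0}  orig:{S}
  cell(1,1) c: {A,T2}  orig:{A}
  cell(2,2) c: {A,T2}  orig:{A}
  cell(0,1) ac: {A,X3}  orig:{A}
  cell(1,2) cc: {S}
  cell(0,2) acc: ∅

S ∉ T[0,2] ⇒ NO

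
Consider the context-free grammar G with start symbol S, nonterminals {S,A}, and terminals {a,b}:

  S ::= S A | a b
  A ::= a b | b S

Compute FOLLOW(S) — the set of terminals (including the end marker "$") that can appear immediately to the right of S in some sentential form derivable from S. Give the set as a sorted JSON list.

FIRST sets, iterate to fixpoint:
pass 1:
  A via A→a b: +{a}
  A via A→b S: +{b}
  S via S→a b: +{a}
  S: {a}  A: {a,b}
pass 2: — fixpoint
  S: {a}  A: {a,b}

FOLLOW sets:
initialize: $ ∈ FOLLOW(S)
pass 1:
  S→S A: FOLLOW(S) ⊇ FIRST(A) = {a,b}; new: +{a,b}
  S→S A: FOLLOW(A) ⊇ FOLLOW(S) ⊇ {$,a,b}; new: +{$,a,b}
  FOLLOW(S)={$,a,b}  FOLLOW(A)={$,a,b}
pass 2: — fixpoint
  FOLLOW(S)={$,a,b}  FOLLOW(A)={$,a,b}

FOLLOW(S) = ["$", "a", "b"]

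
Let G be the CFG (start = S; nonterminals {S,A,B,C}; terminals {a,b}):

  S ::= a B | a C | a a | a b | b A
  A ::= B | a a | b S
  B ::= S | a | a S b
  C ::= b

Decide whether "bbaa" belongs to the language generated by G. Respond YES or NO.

Convert to CNF:
  S -> T0 B | T0 C | T0 T0 | T0 T1 | T1 A
  A -> T0 B | T0 C | T0 T0 | T0 T1 | T0 X2 | T1 A | T1 S | a
  B -> T0 B | T0 C | T0 T0 | T0 T1 | T0 X3 | T1 A | a
  C -> b
  T0 -> a
  T1 -> b
  X2 -> S T1
  X3 -> S T1

CYK fill:
  [0..0]={C,T1}  "b"  orig:{C}
  [1..1]={C,T1}  "b"  orig:{C}
  [2..2]={A,B,T0}  "a"  orig:{A,B}
  [3..3]={A,B,T0}  "a"  orig:{A,B}
  [0..1]=∅  "bb"
  [1..2]={A,B,S}  "ba"
  [2..3]={A,B,S}  "aa"
  [0..2]={A,B,S}  "bba"
  [1..3]={A,B,S}  "baa"
  [0..3]={A,B,S}  "bbaa"

S ∈ T[0,3] ⇒ YES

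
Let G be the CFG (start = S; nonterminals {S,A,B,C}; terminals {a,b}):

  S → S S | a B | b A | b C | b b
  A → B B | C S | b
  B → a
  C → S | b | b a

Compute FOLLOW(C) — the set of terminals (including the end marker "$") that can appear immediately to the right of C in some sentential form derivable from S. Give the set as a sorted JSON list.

FIRST iteration:
round 1:
  A via A→b: +{b}
  B via B→a: +{a}
  C via C→b: +{b}
  S via S→a B: +{a}
  S via S→b A: +{b}
  FIRST(S)={a,b}  FIRST(A)={b}  FIRST(B)={a}  FIRST(C)={b}
round 2:
  A via A→B B: +{a}
  C via C→S: +{a}
  FIRST(S)={a,b}  FIRST(A)={a,b}  FIRST(B)={a}  FIRST(C)={a,b}
round 3: done
  FIRST(S)={a,b}  FIRST(A)={a,b}  FIRST(B)={a}  FIRST(C)={a,b}

FOLLOW sets:
FOLLOW(S) := {$}
pass 1:
  A→B B: FOLLOW(B) ⊇ FIRST(B) = {a}; new: +{a}
  A→C S: FOLLOW(C) ⊇ FIRST(S) = {a,b}; new: +{a,b}
  C→S: FOLLOW(S) ⊇ FOLLOW(C) ⊇ {a,b}; new: +{a,b}
  S→a B: FOLLOW(B) ⊇ FOLLOW(S) ⊇ {$,a,b}; new: +{$,b}
  S→b A: FOLLOW(A) ⊇ FOLLOW(S) ⊇ {$,a,b}; new: +{$,a,b}
  S→b C: FOLLOW(C) ⊇ FOLLOW(S) ⊇ {$,a,b}; new: +{$}
  S: {$,a,b}  A: {$,a,b}  B: {$,a,b}  C: {$,a,b}
pass 2: (no change)
  S: {$,a,b}  A: {$,a,b}  B: {$,a,b}  C: {$,a,b}

FOLLOW(C) = ["$", "a", "b"]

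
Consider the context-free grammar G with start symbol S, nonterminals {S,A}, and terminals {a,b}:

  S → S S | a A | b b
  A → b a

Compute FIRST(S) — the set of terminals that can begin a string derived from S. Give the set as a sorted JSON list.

Compute FIRST by fixpoint:
iter 1:
  A via A→b a: +{b}
  S via S→a A: +{a}
  S via S→b b: +{b}
  FIRST(S)={a,b}  FIRST(A)={b}
iter 2: (stable)
  FIRST(S)={a,b}  FIRST(A)={b}

FIRST(S) = ["a", "b"]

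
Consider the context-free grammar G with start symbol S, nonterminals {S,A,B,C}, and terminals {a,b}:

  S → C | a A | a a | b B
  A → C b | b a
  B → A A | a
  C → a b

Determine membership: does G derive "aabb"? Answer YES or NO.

Convert to CNF:
  S -> T0 B | T1 A | T1 T0 | T1 T1
  A -> C T0 | T0 T1
  B -> A A | a
  C -> T1 T0
  T0 -> b
  T1 -> a

CYK table (by increasing span):
  [0..0]={B,T1}  "a"  orig:{B}
  [1..1]={B,T1}  "a"  orig:{B}
  [2..2]={T0}  "b"  orig:{}
  [3..3]={T0}  "b"  orig:{}
  [0..1]={S}  "aa"
  [1..2]={C,S}  "ab"
  [2..3]=∅  "bb"
  [0..2]=∅  "aab"
  [1..3]={A}  "abb"
  [0..3]={S}  "aabb"

S ∈ T[0,3] ⇒ YES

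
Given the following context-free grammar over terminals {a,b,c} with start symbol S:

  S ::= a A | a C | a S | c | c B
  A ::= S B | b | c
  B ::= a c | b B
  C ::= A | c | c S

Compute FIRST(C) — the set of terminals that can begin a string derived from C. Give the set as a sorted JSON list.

FIRST iteration:
iter 1:
  A via A→b: +{b}
  A via A→c: +{c}
  B via B→a c: +{a}
  B via B→b B: +{b}
  C via C→A: +{b,c}
  S via S→a A: +{a}
  S via S→c: +{c}
  FIRST[S]={a,c}  FIRST[A]={b,c}  FIRST[B]={a,b}  FIRST[C]={b,c}
iter 2:
  A via A→S B: +{a}
  C via C→A: +{a}
  FIRST[S]={a,c}  FIRST[A]={a,b,c}  FIRST[B]={a,b}  FIRST[C]={a,b,c}
iter 3: (stable)
  FIRST[S]={a,c}  FIRST[A]={a,b,c}  FIRST[B]={a,b}  FIRST[C]={a,b,c}

FIRST(C) = ["a", "b", "c"]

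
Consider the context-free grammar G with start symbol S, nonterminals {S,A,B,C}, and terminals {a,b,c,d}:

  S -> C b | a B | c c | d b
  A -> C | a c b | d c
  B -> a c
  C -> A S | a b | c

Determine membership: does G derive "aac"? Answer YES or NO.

CNF form of G:
  S -> C T1 | T0 B | T2 T2 | T3 T1
  A -> A S | T0 T1 | T0 X4 | T3 T2 | c
  B -> T0 T2
  C -> A S | T0 T1 | c
  T0 -> a
  T1 -> b
  T2 -> c
  T3 -> d
  X4 -> T2 T1

CYK table (by increasing span):
  cell(0,0) a: {T0}  orig:{}
  cell(1,1) a: {T0}  orig:{}
  cell(2,2) c: {A,C,T2}  orig:{A,C}
  cell(0,1) aa: ∅
  cell(1,2) ac: {B}
  cell(0,2) aac: {S}

S ∈ T[0,2] ⇒ YES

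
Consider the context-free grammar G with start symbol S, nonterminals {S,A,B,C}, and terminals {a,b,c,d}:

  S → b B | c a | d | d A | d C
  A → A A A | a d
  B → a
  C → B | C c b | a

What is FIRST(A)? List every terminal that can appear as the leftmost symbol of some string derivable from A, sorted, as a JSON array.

Compute FIRST by fixpoint:
[1]
  A via A→a d: +{a}
  B via B→a: +{a}
  C via C→B: +{a}
  S via S→b B: +{b}
  S via S→c a: +{c}
  S via S→d: +{d}
  FIRST[S]={b,c,d}  FIRST[A]={a}  FIRST[B]={a}  FIRST[C]={a}
[2] (stable)
  FIRST[S]={b,c,d}  FIRST[A]={a}  FIRST[B]={a}  FIRST[C]={a}

FIRST(A) = ["a"]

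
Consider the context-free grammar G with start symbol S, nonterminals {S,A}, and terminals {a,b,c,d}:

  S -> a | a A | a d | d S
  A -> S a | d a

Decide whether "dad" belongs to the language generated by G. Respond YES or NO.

Convert to CNF:
  S -> T0 A | T0 T1 | T1 S | a
  A -> S T0 | T1 T0
  T0 -> a
  T1 -> d

CYK fill:
  T[0,0] 'd' = {T1}  orig:{}
  T[1,1] 'a' = {S,T0}  orig:{S}
  T[2,2] 'd' = {T1}  orig:{}
  T[0,1] 'da' = {A,S}
  T[1,2] 'ad' = {S}
  T[0,2] 'dad' = {S}

S ∈ T[0,2] ⇒ YES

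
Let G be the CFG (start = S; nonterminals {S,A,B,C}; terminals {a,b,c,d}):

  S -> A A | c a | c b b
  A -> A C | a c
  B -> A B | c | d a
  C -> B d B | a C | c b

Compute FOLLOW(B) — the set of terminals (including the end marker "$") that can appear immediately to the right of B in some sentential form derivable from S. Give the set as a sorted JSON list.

Compute FIRST by fixpoint:
iter 1:
  A via A→a c: +{a}
  B via B→A B: +{a}
  B via B→c: +{c}
  B via B→d a: +{d}
  C via C→B d B: +{a,c,d}
  S via S→A A: +{a}
  S via S→c a: +{c}
  FIRST(S)={a,c}  FIRST(A)={a}  FIRST(B)={a,c,d}  FIRST(C)={a,c,d}
iter 2: done
  FIRST(S)={a,c}  FIRST(A)={a}  FIRST(B)={a,c,d}  FIRST(C)={a,c,d}

Compute FOLLOW by fixpoint:
initialize: $ ∈ FOLLOW(S)
round 1:
  A→A C: FOLLOW(A) ⊇ FIRST(C) = {a,c,d}; new: +{a,c,d}
  A→A C: FOLLOW(C) ⊇ FOLLOW(A) ⊇ {a,c,d}; new: +{a,c,d}
  C→B d B: FOLLOW(B) ⊇ FIRST(d) = {d}; new: +{d}
  C→B d B: FOLLOW(B) ⊇ FOLLOW(C) ⊇ {a,c,d}; new: +{a,c}
  S→A A: FOLLOW(A) ⊇ FOLLOW(S) ⊇ {$}; new: +{$}
  S: {$}  A: {$,a,c,d}  B: {a,c,d}  C: {a,c,d}
round 2:
  A→A C: FOLLOW(C) ⊇ FOLLOW(A) ⊇ {$,a,c,d}; new: +{$}
  C→B d B: FOLLOW(B) ⊇ FOLLOW(C) ⊇ {$,a,c,d}; new: +{$}
  S: {$}  A: {$,a,c,d}  B: {$,a,c,d}  C: {$,a,c,d}
round 3: (no change)
  S: {$}  A: {$,a,c,d}  B: {$,a,c,d}  C: {$,a,c,d}

FOLLOW(B) = ["$", "a", "c", "d"]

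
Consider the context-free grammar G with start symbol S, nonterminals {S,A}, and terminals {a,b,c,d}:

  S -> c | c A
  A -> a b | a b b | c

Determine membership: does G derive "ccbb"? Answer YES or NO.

Convert to CNF:
  S -> T2 A | c
  A -> T0 T1 | T0 X3 | c
  T0 -> a
  T1 -> b
  T2 -> c
  X3 -> T1 T1

CYK table (by increasing span):
  T[0,0] 'c' = {A,S,T2}  orig:{A,S}
  T[1,1] 'c' = {A,S,T2}  orig:{A,S}
  T[2,2] 'b' = {T1}  orig:{}
  T[3,3] 'b' = {T1}  orig:{}
  T[0,1] 'cc' = {S}
  T[1,2] 'cb' = ∅
  T[2,3] 'bb' = {X3}  orig:{}
  T[0,2] 'ccb' = ∅
  T[1,3] 'cbb' = ∅
  T[0,3] 'ccbb' = ∅

S ∉ T[0,3] ⇒ NO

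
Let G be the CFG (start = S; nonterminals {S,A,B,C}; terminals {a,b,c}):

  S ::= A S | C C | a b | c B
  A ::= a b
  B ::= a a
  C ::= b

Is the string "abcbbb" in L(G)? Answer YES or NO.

Convert to CNF:
  S -> A S | C C | T0 T1 | T2 B
  A -> T0 T1
  B -> T0 T0
  C -> b
  T0 -> a
  T1 -> b
  T2 -> c

CYK table (by increasing span):
  cell(0,0) a: {T0}  orig:{}
  cell(1,1) b: {C,T1}  orig:{C}
  cell(2,2) c: {T2}  orig:{}
  cell(3,3) b: {C,T1}  orig:{C}
  cell(4,4) b: {C,T1}  orig:{C}
  cell(5,5) b: {C,T1}  orig:{C}
  cell(0,1) ab: {A,S}
  cell(1,2) bc: ∅
  cell(2,3) cb: ∅
  cell(3,4) bb: {S}
  cell(4,5) bb: {S}
  cell(0,2) abc: ∅
  cell(1,3) bcb: ∅
  cell(2,4) cbb: ∅
  cell(3,5) bbb: ∅
  cell(0,3) abcb: ∅
  cell(1,4) bcbb: ∅
  cell(2,5) cbbb: ∅
  cell(0,4) abcbb: ∅
  cell(1,5) bcbbb: ∅
  cell(0,5) abcbbb: ∅

S ∉ T[0,5] ⇒ NO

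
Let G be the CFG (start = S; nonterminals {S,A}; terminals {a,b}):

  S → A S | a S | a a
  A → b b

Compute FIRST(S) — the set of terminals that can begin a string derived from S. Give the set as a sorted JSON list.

FIRST iteration:
pass 1:
  A via A→b b: +{b}
  S via S→A S: +{b}
  S via S→a S: +{a}
  FIRST(S)={a,b}  FIRST(A)={b}
pass 2: — fixpoint
  FIRST(S)={a,b}  FIRST(A)={b}

FIRST(S) = ["a", "b"]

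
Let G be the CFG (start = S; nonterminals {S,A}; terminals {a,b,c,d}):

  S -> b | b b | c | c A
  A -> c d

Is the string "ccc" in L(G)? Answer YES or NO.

Convert to CNF:
  S -> T0 A | T2 T2 | b | c
  A -> T0 T1
  T0 -> c
  T1 -> d
  T2 -> b

CYK table (by increasing span):
  T[0,0] 'c' = {S,T0}  orig:{S}
  T[1,1] 'c' = {S,T0}  orig:{S}
  T[2,2] 'c' = {S,T0}  orig:{S}
  T[0,1] 'cc' = ∅
  T[1,2] 'cc' = ∅
  T[0,2] 'ccc' = ∅

S ∉ T[0,2] ⇒ NO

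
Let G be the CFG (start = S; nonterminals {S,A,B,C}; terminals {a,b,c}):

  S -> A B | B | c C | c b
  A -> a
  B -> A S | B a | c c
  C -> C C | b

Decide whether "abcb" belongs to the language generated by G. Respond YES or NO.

Convert to CNF:
  S -> A B | A S | B T0 | T1 C | T1 T1 | T1 T2
  A -> a
  B -> A S | B T0 | T1 T1
  C -> C C | b
  T0 -> a
  T1 -> c
  T2 -> b

CYK fill:
  cell(0,0) a: {A,T0}  orig:{A}
  cell(1,1) b: {C,T2}  orig:{C}
  cell(2,2) c: {T1}  orig:{}
  cell(3,3) b: {C,T2}  orig:{C}
  cell(0,1) ab: ∅
  cell(1,2) bc: ∅
  cell(2,3) cb: {S}
  cell(0,2) abc: ∅
  cell(1,3) bcb: ∅
  cell(0,3) abcb: ∅

S ∉ T[0,3] ⇒ NO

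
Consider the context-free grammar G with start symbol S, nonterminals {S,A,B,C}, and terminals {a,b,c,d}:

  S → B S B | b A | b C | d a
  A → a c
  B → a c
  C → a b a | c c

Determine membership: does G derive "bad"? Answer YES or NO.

CNF form of G:
  S -> B X5 | T2 A | T2 C | T3 T0
  A -> T0 T1
  B -> T0 T1
  C -> T0 X4 | T1 T1
  T0 -> a
  T1 -> c
  T2 -> b
  T3 -> d
  X4 -> T2 T0
  X5 -> S B

CYK fill:
  T[0,0] 'b' = {T2}  orig:{}
  T[1,1] 'a' = {T0}  orig:{}
  T[2,2] 'd' = {T3}  orig:{}
  T[0,1] 'ba' = {X4}  orig:{}
  T[1,2] 'ad' = ∅
  T[0,2] 'bad' = ∅

S ∉ T[0,2] ⇒ NO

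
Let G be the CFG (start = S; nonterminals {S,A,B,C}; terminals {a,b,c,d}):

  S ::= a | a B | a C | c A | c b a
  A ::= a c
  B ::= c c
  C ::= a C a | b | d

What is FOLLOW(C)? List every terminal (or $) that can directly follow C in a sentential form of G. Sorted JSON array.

FIRST sets, iterate to fixpoint:
pass 1:
  A via A→a c: +{a}
  B via B→c c: +{c}
  C via C→a C a: +{a}
  C via C→b: +{b}
  C via C→d: +{d}
  S via S→a: +{a}
  S via S→c A: +{c}
  S: {a,c}  A: {a}  B: {c}  C: {a,b,d}
pass 2: — fixpoint
  S: {a,c}  A: {a}  B: {c}  C: {a,b,d}

Compute FOLLOW by fixpoint:
seed FOLLOW(S) with $
round 1:
  C→a C a: FOLLOW(C) ⊇ FIRST(a) = {a}; new: +{a}
  S→a B: FOLLOW(B) ⊇ FOLLOW(S) ⊇ {$}; new: +{$}
  S→a C: FOLLOW(C) ⊇ FOLLOW(S) ⊇ {$}; new: +{$}
  S→c A: FOLLOW(A) ⊇ FOLLOW(S) ⊇ {$}; new: +{$}
  FOLLOW(S)={$}  FOLLOW(A)={$}  FOLLOW(B)={$}  FOLLOW(C)={$,a}
round 2: (no change)
  FOLLOW(S)={$}  FOLLOW(A)={$}  FOLLOW(B)={$}  FOLLOW(C)={$,a}

FOLLOW(C) = ["$", "a"]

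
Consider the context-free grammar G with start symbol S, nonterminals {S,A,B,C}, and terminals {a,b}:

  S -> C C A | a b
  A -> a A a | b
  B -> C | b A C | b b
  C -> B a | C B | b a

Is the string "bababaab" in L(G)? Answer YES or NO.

Convert to CNF:
  S -> C X4 | T0 T1
  A -> T0 X2 | b
  B -> B T0 | C B | T1 T0 | T1 T1 | T1 X3
  C -> B T0 | C B | T1 T0
  T0 -> a
  T1 -> b
  X2 -> A T0
  X3 -> A C
  X4 -> C A

CYK table (by increasing span):
  T[0,0] 'b' = {A,T1}  orig:{A}
  T[1,1] 'a' = {T0}  orig:{}
  T[2,2] 'b' = {A,T1}  orig:{A}
  T[3,3] 'a' = {T0}  orig:{}
  T[4,4] 'b' = {A,T1}  orig:{A}
  T[5,5] 'a' = {T0}  orig:{}
  T[6,6] 'a' = {T0}  orig:{}
  T[7,7] 'b' = {A,T1}  orig:{A}
  T[0,1] 'ba' = {B,C,X2}  orig:{B,C}
  T[1,2] 'ab' = {S}
  T[2,3] 'ba' = {B,C,X2}  orig:{B,C}
  T[3,4] 'ab' = {S}
  T[4,5] 'ba' = {B,C,X2}  orig:{B,C}
  T[5,6] 'aa' = ∅
  T[6,7] 'ab' = {S}
  T[0,2] 'bab' = {X4}  orig:{}
  T[1,3] 'aba' = {A}
  T[2,4] 'bab' = {X4}  orig:{}
  T[3,5] 'aba' = {A}
  T[4,6] 'baa' = {B,C}
  T[5,7] 'aab' = ∅
  T[0,3] 'baba' = {B,C}
  T[1,4] 'abab' = ∅
  T[2,5] 'baba' = {B,C}
  T[3,6] 'abaa' = {X2}  orig:{}
  T[4,7] 'baab' = {X4}  orig:{}
  T[0,4] 'babab' = {S,X4}  orig:{S}
  T[1,5] 'ababa' = {X3}  orig:{}
  T[2,6] 'babaa' = {B,C}
  T[3,7] 'abaab' = ∅
  T[0,5] 'bababa' = {B,C}
  T[1,6] 'ababaa' = {X3}  orig:{}
  T[2,7] 'babaab' = {S,X4}  orig:{S}
  T[0,6] 'bababaa' = {B,C}
  T[1,7] 'ababaab' = ∅
  T[0,7] 'bababaab' = {S,X4}  orig:{S}

S ∈ T[0,7] ⇒ YES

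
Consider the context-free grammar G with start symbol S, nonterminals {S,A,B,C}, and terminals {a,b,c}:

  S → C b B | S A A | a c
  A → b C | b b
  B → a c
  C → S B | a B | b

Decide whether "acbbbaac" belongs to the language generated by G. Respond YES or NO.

Convert to CNF:
  S -> C X3 | S X4 | T1 T2
  A -> T0 C | T0 T0
  B -> T1 T2
  C -> S B | T1 B | b
  T0 -> b
  T1 -> a
  T2 -> c
  X3 -> T0 B
  X4 -> A A

CYK fill:
  cell(0,0) a: {T1}  orig:{}
  cell(1,1) c: {T2}  orig:{}
  cell(2,2) b: {C,T0}  orig:{C}
  cell(3,3) b: {C,T0}  orig:{C}
  cell(4,4) b: {C,T0}  orig:{C}
  cell(5,5) a: {T1}  orig:{}
  cell(6,6) a: {T1}  orig:{}
  cell(7,7) c: {T2}  orig:{}
  cell(0,1) ac: {B,S}
  cell(1,2) cb: ∅
  cell(2,3) bb: {A}
  cell(3,4) bb: {A}
  cell(4,5) ba: ∅
  cell(5,6) aa: ∅
  cell(6,7) ac: {B,S}
  cell(0,2) acb: ∅
  cell(1,3) cbb: ∅
  cell(2,4) bbb: ∅
  cell(3,5) bba: ∅
  cell(4,6) baa: ∅
  cell(5,7) aac: {C}
  cell(0,3) acbb: ∅
  cell(1,4) cbbb: ∅
  cell(2,5) bbba: ∅
  cell(3,6) bbaa: ∅
  cell(4,7) baac: {A}
  cell(0,4) acbbb: ∅
  cell(1,5) cbbba: ∅
  cell(2,6) bbbaa: ∅
  cell(3,7) bbaac: ∅
  cell(0,5) acbbba: ∅
  cell(1,6) cbbbaa: ∅
  cell(2,7) bbbaac: {X4}  orig:{}
  cell(0,6) acbbbaa: ∅
  cell(1,7) cbbbaac: ∅
  cell(0,7) acbbbaac: {S}

S ∈ T[0,7] ⇒ YES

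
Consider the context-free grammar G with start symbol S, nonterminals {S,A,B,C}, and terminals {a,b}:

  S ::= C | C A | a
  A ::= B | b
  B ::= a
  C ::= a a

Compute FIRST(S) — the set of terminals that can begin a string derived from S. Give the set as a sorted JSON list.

FIRST sets, iterate to fixpoint:
round 1:
  A via A→b: +{b}
  B via B→a: +{a}
  C via C→a a: +{a}
  S via S→C: +{a}
  FIRST[S]={a}  FIRST[A]={b}  FIRST[B]={a}  FIRST[C]={a}
round 2:
  A via A→B: +{a}
  FIRST[S]={a}  FIRST[A]={a,b}  FIRST[B]={a}  FIRST[C]={a}
round 3: (stable)
  FIRST[S]={a}  FIRST[A]={a,b}  FIRST[B]={a}  FIRST[C]={a}

FIRST(S) = ["a"]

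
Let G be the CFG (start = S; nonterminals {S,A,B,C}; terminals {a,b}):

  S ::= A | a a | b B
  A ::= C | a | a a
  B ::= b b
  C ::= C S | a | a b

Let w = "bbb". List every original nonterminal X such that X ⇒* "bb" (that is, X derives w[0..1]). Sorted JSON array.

Convert to CNF:
  S -> C S | T0 T0 | T0 T1 | T1 B | a
  A -> C S | T0 T0 | T0 T1 | a
  B -> T1 T1
  C -> C S | T0 T1 | a
  T0 -> a
  T1 -> b

Fill CYK table bottom-up — only the sub-triangle for w[0..1]:
  T[0,0] 'b' = {T1}  orig:{}
  T[1,1] 'b' = {T1}  orig:{}
  T[0,1] 'bb' = {B}

Original NTs in T[0,1] deriving "bb": ["B"]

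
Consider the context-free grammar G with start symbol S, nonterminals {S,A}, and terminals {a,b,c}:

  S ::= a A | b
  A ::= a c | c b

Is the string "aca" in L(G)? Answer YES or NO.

Convert to CNF:
  S -> T0 A | b
  A -> T0 T1 | T1 T2
  T0 -> a
  T1 -> c
  T2 -> b

Fill CYK table bottom-up:
  [0..0]={T0}  "a"  orig:{}
  [1..1]={T1}  "c"  orig:{}
  [2..2]={T0}  "a"  orig:{}
  [0..1]={A}  "ac"
  [1..2]=∅  "ca"
  [0..2]=∅  "aca"

S ∉ T[0,2] ⇒ NO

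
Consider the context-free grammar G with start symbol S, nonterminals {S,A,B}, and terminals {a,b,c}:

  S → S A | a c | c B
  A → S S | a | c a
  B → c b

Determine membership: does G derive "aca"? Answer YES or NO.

CNF form of G:
  S -> S A | T0 B | T1 T0
  A -> S S | T0 T1 | a
  B -> T0 T2
  T0 -> c
  T1 -> a
  T2 -> b

CYK table (by increasing span):
  T[0,0] 'a' = {A,T1}  orig:{A}
  T[1,1] 'c' = {T0}  orig:{}
  T[2,2] 'a' = {A,T1}  orig:{A}
  T[0,1] 'ac' = {S}
  T[1,2] 'ca' = {A}
  T[0,2] 'aca' = {S}

S ∈ T[0,2] ⇒ YES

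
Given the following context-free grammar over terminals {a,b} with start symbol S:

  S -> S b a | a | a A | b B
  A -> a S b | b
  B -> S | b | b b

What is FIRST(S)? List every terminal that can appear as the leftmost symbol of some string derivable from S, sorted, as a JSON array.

FIRST iteration:
pass 1:
  A via A→a S b: +{a}
  A via A→b: +{b}
  B via B→b: +{b}
  S via S→a: +{a}
  S via S→b B: +{b}
  FIRST(S)={a,b}  FIRST(A)={a,b}  FIRST(B)={b}
pass 2:
  B via B→S: +{a}
  FIRST(S)={a,b}  FIRST(A)={a,b}  FIRST(B)={a,b}
pass 3: (no change)
  FIRST(S)={a,b}  FIRST(A)={a,b}  FIRST(B)={a,b}

FIRST(S) = ["a", "b"]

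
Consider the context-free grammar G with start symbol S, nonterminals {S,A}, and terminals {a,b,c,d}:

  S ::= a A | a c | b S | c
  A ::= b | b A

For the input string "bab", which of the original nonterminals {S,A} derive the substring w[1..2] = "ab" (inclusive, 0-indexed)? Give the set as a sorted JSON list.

CNF form of G:
  S -> T0 S | T1 A | T1 T2 | c
  A -> T0 A | b
  T0 -> b
  T1 -> a
  T2 -> c

Fill CYK table bottom-up — only the sub-triangle for w[1..2]:
  cell(1,1) a: {T1}  orig:{}
  cell(2,2) b: {A,T0}  orig:{A}
  cell(1,2) ab: {S}

Original NTs in T[1,2] deriving "ab": ["S"]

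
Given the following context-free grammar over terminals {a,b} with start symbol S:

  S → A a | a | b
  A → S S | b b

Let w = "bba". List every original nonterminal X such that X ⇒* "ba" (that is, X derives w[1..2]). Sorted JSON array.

CNF form of G:
  S -> A T1 | a | b
  A -> S S | T0 T0
  T0 -> b
  T1 -> a

CYK table (by increasing span) — only the sub-triangle for w[1..2]:
  cell(1,1) b: {S,T0}  orig:{S}
  cell(2,2) a: {S,T1}  orig:{S}
  cell(1,2) ba: {A}

Original NTs in T[1,2] deriving "ba": ["A"]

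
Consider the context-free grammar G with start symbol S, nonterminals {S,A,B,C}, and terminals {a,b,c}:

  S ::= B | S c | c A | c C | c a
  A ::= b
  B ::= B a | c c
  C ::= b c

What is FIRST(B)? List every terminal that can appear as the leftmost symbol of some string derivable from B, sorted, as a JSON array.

FIRST sets, iterate to fixpoint:
[1]
  A via A→b: +{b}
  B via B→c c: +{c}
  C via C→b c: +{b}
  S via S→B: +{c}
  FIRST(S)={c}  FIRST(A)={b}  FIRST(B)={c}  FIRST(C)={b}
[2] (no change)
  FIRST(S)={c}  FIRST(A)={b}  FIRST(B)={c}  FIRST(C)={b}

FIRST(B) = ["c"]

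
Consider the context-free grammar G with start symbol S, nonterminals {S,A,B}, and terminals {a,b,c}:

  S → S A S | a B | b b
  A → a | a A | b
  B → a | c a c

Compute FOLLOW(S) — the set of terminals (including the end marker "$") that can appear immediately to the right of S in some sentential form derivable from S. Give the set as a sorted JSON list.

FIRST sets, iterate to fixpoint:
round 1:
  A via A→a: +{a}
  A via A→b: +{b}
  B via B→a: +{a}
  B via B→c a c: +{c}
  S via S→a B: +{a}
  S via S→b b: +{b}
  FIRST(S)={a,b}  FIRST(A)={a,b}  FIRST(B)={a,c}
round 2: done
  FIRST(S)={a,b}  FIRST(A)={a,b}  FIRST(B)={a,c}

FOLLOW iteration:
initialize: $ ∈ FOLLOW(S)
[1]
  S→S A S: FOLLOW(S) ⊇ FIRST(A) = {a,b}; new: +{a,b}
  S→S A S: FOLLOW(A) ⊇ FIRST(S) = {a,b}; new: +{a,b}
  S→a B: FOLLOW(B) ⊇ FOLLOW(S) ⊇ {$,a,b}; new: +{$,a,b}
  S: {$,a,b}  A: {a,b}  B: {$,a,b}
[2] — fixpoint
  S: {$,a,b}  A: {a,b}  B: {$,a,b}

FOLLOW(S) = ["$", "a", "b"]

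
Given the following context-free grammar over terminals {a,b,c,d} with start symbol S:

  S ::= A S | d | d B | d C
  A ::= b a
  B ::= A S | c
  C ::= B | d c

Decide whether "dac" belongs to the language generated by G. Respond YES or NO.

Convert to CNF:
  S -> A S | T2 B | T2 C | d
  A -> T0 T1
  B -> A S | c
  C -> A S | T2 T3 | c
  T0 -> b
  T1 -> a
  T2 -> d
  T3 -> c

Fill CYK table bottom-up:
  [0..0]={S,T2}  "d"  orig:{S}
  [1..1]={T1}  "a"  orig:{}
  [2..2]={B,C,T3}  "c"  orig:{B,C}
  [0..1]=∅  "da"
  [1..2]=∅  "ac"
  [0..2]=∅  "dac"

S ∉ T[0,2] ⇒ NO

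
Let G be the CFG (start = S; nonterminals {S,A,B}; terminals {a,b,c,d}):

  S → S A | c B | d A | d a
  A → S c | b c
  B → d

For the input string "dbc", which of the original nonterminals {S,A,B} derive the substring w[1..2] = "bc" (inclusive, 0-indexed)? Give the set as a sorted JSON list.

Convert to CNF:
  S -> S A | T0 B | T2 A | T2 T3
  A -> S T0 | T1 T0
  B -> d
  T0 -> c
  T1 -> b
  T2 -> d
  T3 -> a

CYK table (by increasing span), restricted to cells inside w[1..2]:
  cell(1,1) b: {T1}  orig:{}
  cell(2,2) c: {T0}  orig:{}
  cell(1,2) bc: {A}

Original NTs in T[1,2] deriving "bc": ["A"]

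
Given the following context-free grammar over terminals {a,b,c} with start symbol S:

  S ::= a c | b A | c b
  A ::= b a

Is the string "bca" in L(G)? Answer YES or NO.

Convert to CNF:
  S -> T0 A | T1 T2 | T2 T0
  A -> T0 T1
  T0 -> b
  T1 -> a
  T2 -> c

Fill CYK table bottom-up:
  T[0,0] 'b' = {T0}  orig:{}
  T[1,1] 'c' = {T2}  orig:{}
  T[2,2] 'a' = {T1}  orig:{}
  T[0,1] 'bc' = ∅
  T[1,2] 'ca' = ∅
  T[0,2] 'bca' = ∅

S ∉ T[0,2] ⇒ NO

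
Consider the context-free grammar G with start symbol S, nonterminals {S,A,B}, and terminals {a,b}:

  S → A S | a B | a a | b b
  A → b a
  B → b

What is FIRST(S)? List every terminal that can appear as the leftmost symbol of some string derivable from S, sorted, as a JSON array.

Compute FIRST by fixpoint:
iter 1:
  A via A→b a: +{b}
  B via B→b: +{b}
  S via S→A S: +{b}
  S via S→a B: +{a}
  S: {a,b}  A: {b}  B: {b}
iter 2: — fixpoint
  S: {a,b}  A: {b}  B: {b}

FIRST(S) = ["a", "b"]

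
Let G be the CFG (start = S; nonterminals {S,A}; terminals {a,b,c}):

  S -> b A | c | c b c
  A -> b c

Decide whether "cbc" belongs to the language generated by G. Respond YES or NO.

Convert to CNF:
  S -> T0 A | T1 X2 | c
  A -> T0 T1
  T0 -> b
  T1 -> c
  X2 -> T0 T1

Fill CYK table bottom-up:
  cell(0,0) c: {S,T1}  orig:{S}
  cell(1,1) b: {T0}  orig:{}
  cell(2,2) c: {S,T1}  orig:{S}
  cell(0,1) cb: ∅
  cell(1,2) bc: {A,X2}  orig:{A}
  cell(0,2) cbc: {S}

S ∈ T[0,2] ⇒ YES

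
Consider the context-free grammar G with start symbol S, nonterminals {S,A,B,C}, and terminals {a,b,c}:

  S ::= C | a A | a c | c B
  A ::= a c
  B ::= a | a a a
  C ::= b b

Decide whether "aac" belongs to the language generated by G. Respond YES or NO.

Convert to CNF:
  S -> T0 A | T0 T1 | T1 B | T2 T2
  A -> T0 T1
  B -> T0 X3 | a
  C -> T2 T2
  T0 -> a
  T1 -> c
  T2 -> b
  X3 -> T0 T0

CYK fill:
  T[0,0] 'a' = {B,T0}  orig:{B}
  T[1,1] 'a' = {B,T0}  orig:{B}
  T[2,2] 'c' = {T1}  orig:{}
  T[0,1] 'aa' = {X3}  orig:{}
  T[1,2] 'ac' = {A,S}
  T[0,2] 'aac' = {S}

S ∈ T[0,2] ⇒ YES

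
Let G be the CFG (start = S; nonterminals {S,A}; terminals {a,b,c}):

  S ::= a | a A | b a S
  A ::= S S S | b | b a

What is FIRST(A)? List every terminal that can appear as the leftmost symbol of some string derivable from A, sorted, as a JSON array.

FIRST sets, iterate to fixpoint:
iter 1:
  A via A→b: +{b}
  S via S→a: +{a}
  S via S→b a S: +{b}
  S: {a,b}  A: {b}
iter 2:
  A via A→S S S: +{a}
  S: {a,b}  A: {a,b}
iter 3: (stable)
  S: {a,b}  A: {a,b}

FIRST(A) = ["a", "b"]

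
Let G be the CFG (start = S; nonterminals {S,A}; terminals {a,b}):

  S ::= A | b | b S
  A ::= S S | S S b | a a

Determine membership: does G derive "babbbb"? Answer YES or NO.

Convert to CNF:
  S -> S S | S X3 | T0 S | T1 T1 | b
  A -> S S | S X2 | T1 T1
  T0 -> b
  T1 -> a
  X2 -> S T0
  X3 -> S T0

Fill CYK table bottom-up:
  [0..0]={S,T0}  "b"  orig:{S}
  [1..1]={T1}  "a"  orig:{}
  [2..2]={S,T0}  "b"  orig:{S}
  [3..3]={S,T0}  "b"  orig:{S}
  [4..4]={S,T0}  "b"  orig:{S}
  [5..5]={S,T0}  "b"  orig:{S}
  [0..1]=∅  "ba"
  [1..2]=∅  "ab"
  [2..3]={A,S,X2,X3}  "bb"  orig:{A,S}
  [3..4]={A,S,X2,X3}  "bb"  orig:{A,S}
  [4..5]={A,S,X2,X3}  "bb"  orig:{A,S}
  [0..2]=∅  "bab"
  [1..3]=∅  "abb"
  [2..4]={A,S,X2,X3}  "bbb"  orig:{A,S}
  [3..5]={A,S,X2,X3}  "bbb"  orig:{A,S}
  [0..3]=∅  "babb"
  [1..4]=∅  "abbb"
  [2..5]={A,S,X2,X3}  "bbbb"  orig:{A,S}
  [0..4]=∅  "babbb"
  [1..5]=∅  "abbbb"
  [0..5]=∅  "babbbb"

S ∉ T[0,5] ⇒ NO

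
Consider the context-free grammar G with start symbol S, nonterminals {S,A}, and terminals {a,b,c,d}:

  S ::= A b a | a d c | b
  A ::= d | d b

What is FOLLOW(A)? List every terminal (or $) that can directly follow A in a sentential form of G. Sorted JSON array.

FIRST iteration:
pass 1:
  A via A→d: +{d}
  S via S→A b a: +{d}
  S via S→a d c: +{a}
  S via S→b: +{b}
  FIRST(S)={a,b,d}  FIRST(A)={d}
pass 2: (stable)
  FIRST(S)={a,b,d}  FIRST(A)={d}

Compute FOLLOW by fixpoint:
seed FOLLOW(S) with $
iter 1:
  S→A b a: FOLLOW(A) ⊇ FIRST(b) = {b}; new: +{b}
  S: {$}  A: {b}
iter 2: (no change)
  S: {$}  A: {b}

FOLLOW(A) = ["b"]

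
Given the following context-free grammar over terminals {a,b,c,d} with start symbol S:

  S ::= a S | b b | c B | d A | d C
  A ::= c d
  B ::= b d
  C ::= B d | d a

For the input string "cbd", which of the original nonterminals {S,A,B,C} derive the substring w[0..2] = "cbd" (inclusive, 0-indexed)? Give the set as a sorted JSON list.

Convert to CNF:
  S -> T0 B | T1 A | T1 C | T2 T2 | T3 S
  A -> T0 T1
  B -> T2 T1
  C -> B T1 | T1 T3
  T0 -> c
  T1 -> d
  T2 -> b
  T3 -> a

Fill CYK table bottom-up, restricted to cells inside w[0..2]:
  [0..0]={T0}  "c"  orig:{}
  [1..1]={T2}  "b"  orig:{}
  [2..2]={T1}  "d"  orig:{}
  [0..1]=∅  "cb"
  [1..2]={B}  "bd"
  [0..2]={S}  "cbd"

Original NTs in T[0,2] deriving "cbd": ["S"]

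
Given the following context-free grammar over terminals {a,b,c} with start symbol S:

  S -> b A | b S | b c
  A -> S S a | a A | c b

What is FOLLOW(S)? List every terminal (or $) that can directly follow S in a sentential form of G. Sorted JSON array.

Compute FIRST by fixpoint:
[1]
  A via A→a A: +{a}
  A via A→c b: +{c}
  S via S→b A: +{b}
  FIRST[S]={b}  FIRST[A]={a,c}
[2]
  A via A→S S a: +{b}
  FIRST[S]={b}  FIRST[A]={a,b,c}
[3] — fixpoint
  FIRST[S]={b}  FIRST[A]={a,b,c}

FOLLOW sets:
initialize: $ ∈ FOLLOW(S)
[1]
  A→S S a: FOLLOW(S) ⊇ FIRST(S) = {b}; new: +{b}
  A→S S a: FOLLOW(S) ⊇ FIRST(a) = {a}; new: +{a}
  S→b A: FOLLOW(A) ⊇ FOLLOW(S) ⊇ {$,a,b}; new: +{$,a,b}
  FOLLOW(S)={$,a,b}  FOLLOW(A)={$,a,b}
[2] (no change)
  FOLLOW(S)={$,a,b}  FOLLOW(A)={$,a,b}

FOLLOW(S) = ["$", "a", "b"]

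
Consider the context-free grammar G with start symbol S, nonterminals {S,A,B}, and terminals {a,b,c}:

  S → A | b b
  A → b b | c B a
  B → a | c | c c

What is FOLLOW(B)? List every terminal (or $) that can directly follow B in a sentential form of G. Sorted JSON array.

FIRST sets, iterate to fixpoint:
round 1:
  A via A→b b: +{b}
  A via A→c B a: +{c}
  B via B→a: +{a}
  B via B→c: +{c}
  S via S→A: +{b,c}
  FIRST[S]={b,c}  FIRST[A]={b,c}  FIRST[B]={a,c}
round 2: — fixpoint
  FIRST[S]={b,c}  FIRST[A]={b,c}  FIRST[B]={a,c}

Compute FOLLOW by fixpoint:
initialize: $ ∈ FOLLOW(S)
[1]
  A→c B a: FOLLOW(B) ⊇ FIRST(a) = {a}; new: +{a}
  S→A: FOLLOW(A) ⊇ FOLLOW(S) ⊇ {$}; new: +{$}
  FOLLOW[S]={$}  FOLLOW[A]={$}  FOLLOW[B]={a}
[2] (stable)
  FOLLOW[S]={$}  FOLLOW[A]={$}  FOLLOW[B]={a}

FOLLOW(B) = ["a"]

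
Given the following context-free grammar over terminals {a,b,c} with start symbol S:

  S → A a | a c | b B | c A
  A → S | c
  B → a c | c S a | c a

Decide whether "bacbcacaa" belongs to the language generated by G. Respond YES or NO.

Convert to CNF:
  S -> A T0 | T0 T1 | T1 A | T2 B
  A -> A T0 | T0 T1 | T1 A | T2 B | c
  B -> T0 T1 | T1 T0 | T1 X3
  T0 -> a
  T1 -> c
  T2 -> b
  X3 -> S T0

CYK fill:
  cell(0,0) b: {T2}  orig:{}
  cell(1,1) a: {T0}  orig:{}
  cell(2,2) c: {A,T1}  orig:{A}
  cell(3,3) b: {T2}  orig:{}
  cell(4,4) c: {A,T1}  orig:{A}
  cell(5,5) a: {T0}  orig:{}
  cell(6,6) c: {A,T1}  orig:{A}
  cell(7,7) a: {T0}  orig:{}
  cell(8,8) a: {T0}  orig:{}
  cell(0,1) ba: ∅
  cell(1,2) ac: {A,B,S}
  cell(2,3) cb: ∅
  cell(3,4) bc: ∅
  cell(4,5) ca: {A,B,S}
  cell(5,6) ac: {A,B,S}
  cell(6,7) ca: {A,B,S}
  cell(7,8) aa: ∅
  cell(0,2) bac: {A,S}
  cell(1,3) acb: ∅
  cell(2,4) cbc: ∅
  cell(3,5) bca: {A,S}
  cell(4,6) cac: {A,S}
  cell(5,7) aca: {A,S,X3}  orig:{A,S}
  cell(6,8) caa: {A,S,X3}  orig:{A,S}
  cell(0,3) bacb: ∅
  cell(1,4) acbc: ∅
  cell(2,5) cbca: {A,S}
  cell(3,6) bcac: ∅
  cell(4,7) caca: {A,B,S,X3}  orig:{A,B,S}
  cell(5,8) acaa: {A,S,X3}  orig:{A,S}
  cell(0,4) bacbc: ∅
  cell(1,5) acbca: ∅
  cell(2,6) cbcac: ∅
  cell(3,7) bcaca: {A,S}
  cell(4,8) cacaa: {A,B,S,X3}  orig:{A,B,S}
  cell(0,5) bacbca: ∅
  cell(1,6) acbcac: ∅
  cell(2,7) cbcaca: {A,S}
  cell(3,8) bcacaa: {A,S,X3}  orig:{A,S}
  cell(0,6) bacbcac: ∅
  cell(1,7) acbcaca: ∅
  cell(2,8) cbcacaa: {A,B,S,X3}  orig:{A,B,S}
  cell(0,7) bacbcaca: ∅
  cell(1,8) acbcacaa: ∅
  cell(0,8) bacbcacaa: ∅

S ∉ T[0,8] ⇒ NO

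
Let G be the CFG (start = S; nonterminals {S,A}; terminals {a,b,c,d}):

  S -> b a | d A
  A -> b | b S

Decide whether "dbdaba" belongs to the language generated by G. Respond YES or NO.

Convert to CNF:
  S -> T0 T1 | T2 A
  A -> T0 S | b
  T0 -> b
  T1 -> a
  T2 -> d

CYK fill:
  cell(0,0) d: {T2}  orig:{}
  cell(1,1) b: {A,T0}  orig:{A}
  cell(2,2) d: {T2}  orig:{}
  cell(3,3) a: {T1}  orig:{}
  cell(4,4) b: {A,T0}  orig:{A}
  cell(5,5) a: {T1}  orig:{}
  cell(0,1) db: {S}
  cell(1,2) bd: ∅
  cell(2,3) da: ∅
  cell(3,4) ab: ∅
  cell(4,5) ba: {S}
  cell(0,2) dbd: ∅
  cell(1,3) bda: ∅
  cell(2,4) dab: ∅
  cell(3,5) aba: ∅
  cell(0,3) dbda: ∅
  cell(1,4) bdab: ∅
  cell(2,5) daba: ∅
  cell(0,4) dbdab: ∅
  cell(1,5) bdaba: ∅
  cell(0,5) dbdaba: ∅

S ∉ T[0,5] ⇒ NO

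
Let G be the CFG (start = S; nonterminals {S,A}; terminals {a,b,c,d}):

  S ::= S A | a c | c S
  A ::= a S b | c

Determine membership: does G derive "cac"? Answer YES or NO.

Convert to CNF:
  S -> S A | T0 T2 | T2 S
  A -> T0 X3 | c
  T0 -> a
  T1 -> b
  T2 -> c
  X3 -> S T1

Fill CYK table bottom-up:
  T[0,0] 'c' = {A,T2}  orig:{A}
  T[1,1] 'a' = {T0}  orig:{}
  T[2,2] 'c' = {A,T2}  orig:{A}
  T[0,1] 'ca' = ∅
  T[1,2] 'ac' = {S}
  T[0,2] 'cac' = {S}

S ∈ T[0,2] ⇒ YES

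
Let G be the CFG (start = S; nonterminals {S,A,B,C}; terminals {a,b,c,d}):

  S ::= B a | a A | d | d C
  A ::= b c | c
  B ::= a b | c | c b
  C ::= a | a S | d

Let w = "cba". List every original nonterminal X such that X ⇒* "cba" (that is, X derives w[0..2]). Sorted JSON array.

Convert to CNF:
  S -> B T2 | T2 A | T3 C | d
  A -> T0 T1 | c
  B -> T1 T0 | T2 T0 | c
  C -> T2 S | a | d
  T0 -> b
  T1 -> c
  T2 -> a
  T3 -> d

CYK table (by increasing span) — only the sub-triangle for w[0..2]:
  [0..0]={A,B,T1}  "c"  orig:{A,B}
  [1..1]={T0}  "b"  orig:{}
  [2..2]={C,T2}  "a"  orig:{C}
  [0..1]={B}  "cb"
  [1..2]=∅  "ba"
  [0..2]={S}  "cba"

Original NTs in T[0,2] deriving "cba": ["S"]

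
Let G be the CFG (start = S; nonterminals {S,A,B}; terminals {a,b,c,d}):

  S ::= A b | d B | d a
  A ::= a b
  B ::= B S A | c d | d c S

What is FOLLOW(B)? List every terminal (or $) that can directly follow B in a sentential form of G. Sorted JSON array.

FIRST sets, iterate to fixpoint:
iter 1:
  A via A→a b: +{a}
  B via B→c d: +{c}
  B via B→d c S: +{d}
  S via S→A b: +{a}
  S via S→d B: +{d}
  FIRST[S]={a,d}  FIRST[A]={a}  FIRST[B]={c,d}
iter 2: (stable)
  FIRST[S]={a,d}  FIRST[A]={a}  FIRST[B]={c,d}

Compute FOLLOW by fixpoint:
initialize: $ ∈ FOLLOW(S)
[1]
  B→B S A: FOLLOW(B) ⊇ FIRST(S) = {a,d}; new: +{a,d}
  B→B S A: FOLLOW(S) ⊇ FIRST(A) = {a}; new: +{a}
  B→B S A: FOLLOW(A) ⊇ FOLLOW(B) ⊇ {a,d}; new: +{a,d}
  B→d c S: FOLLOW(S) ⊇ FOLLOW(B) ⊇ {a,d}; new: +{d}
  S→A b: FOLLOW(A) ⊇ FIRST(b) = {b}; new: +{b}
  S→d B: FOLLOW(B) ⊇ FOLLOW(S) ⊇ {$,a,d}; new: +{$}
  FOLLOW[S]={$,a,d}  FOLLOW[A]={a,b,d}  FOLLOW[B]={$,a,d}
[2]
  B→B S A: FOLLOW(A) ⊇ FOLLOW(B) ⊇ {$,a,d}; new: +{$}
  FOLLOW[S]={$,a,d}  FOLLOW[A]={$,a,b,d}  FOLLOW[B]={$,a,d}
[3] done
  FOLLOW[S]={$,a,d}  FOLLOW[A]={$,a,b,d}  FOLLOW[B]={$,a,d}

FOLLOW(B) = ["$", "a", "d"]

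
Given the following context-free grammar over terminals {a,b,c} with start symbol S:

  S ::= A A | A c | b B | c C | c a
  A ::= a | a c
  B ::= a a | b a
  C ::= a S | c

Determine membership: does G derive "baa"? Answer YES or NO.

CNF form of G:
  S -> A A | A T1 | T1 C | T1 T0 | T2 B
  A -> T0 T1 | a
  B -> T0 T0 | T2 T0
  C -> T0 S | c
  T0 -> a
  T1 -> c
  T2 -> b

CYK table (by increasing span):
  [0..0]={T2}  "b"  orig:{}
  [1..1]={A,T0}  "a"  orig:{A}
  [2..2]={A,T0}  "a"  orig:{A}
  [0..1]={B}  "ba"
  [1..2]={B,S}  "aa"
  [0..2]={S}  "baa"

S ∈ T[0,2] ⇒ YES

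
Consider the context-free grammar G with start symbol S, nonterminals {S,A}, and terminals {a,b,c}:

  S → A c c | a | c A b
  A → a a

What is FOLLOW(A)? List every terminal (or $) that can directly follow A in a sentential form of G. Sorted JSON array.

Compute FIRST by fixpoint:
[1]
  A via A→a a: +{a}
  S via S→A c c: +{a}
  S via S→c A b: +{c}
  FIRST(S)={a,c}  FIRST(A)={a}
[2] (stable)
  FIRST(S)={a,c}  FIRST(A)={a}

FOLLOW iteration:
initialize: $ ∈ FOLLOW(S)
pass 1:
  S→A c c: FOLLOW(A) ⊇ FIRST(c) = {c}; new: +{c}
  S→c A b: FOLLOW(A) ⊇ FIRST(b) = {b}; new: +{b}
  FOLLOW[S]={$}  FOLLOW[A]={b,c}
pass 2: — fixpoint
  FOLLOW[S]={$}  FOLLOW[A]={b,c}

FOLLOW(A) = ["b", "c"]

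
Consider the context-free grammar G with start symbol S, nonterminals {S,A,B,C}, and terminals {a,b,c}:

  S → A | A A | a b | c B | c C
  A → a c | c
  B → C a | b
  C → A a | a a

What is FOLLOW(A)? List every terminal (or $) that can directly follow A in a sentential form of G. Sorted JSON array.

FIRST sets, iterate to fixpoint:
[1]
  A via A→a c: +{a}
  A via A→c: +{c}
  B via B→b: +{b}
  C via C→A a: +{a,c}
  S via S→A: +{a,c}
  S: {a,c}  A: {a,c}  B: {b}  C: {a,c}
[2]
  B via B→C a: +{a,c}
  S: {a,c}  A: {a,c}  B: {a,b,c}  C: {a,c}
[3] done
  S: {a,c}  A: {a,c}  B: {a,b,c}  C: {a,c}

Compute FOLLOW by fixpoint:
seed FOLLOW(S) with $
[1]
  B→C a: FOLLOW(C) ⊇ FIRST(a) = {a}; new: +{a}
  C→A a: FOLLOW(A) ⊇ FIRST(a) = {a}; new: +{a}
  S→A: FOLLOW(A) ⊇ FOLLOW(S) ⊇ {$}; new: +{$}
  S→A A: FOLLOW(A) ⊇ FIRST(A) = {a,c}; new: +{c}
  S→c B: FOLLOW(B) ⊇ FOLLOW(S) ⊇ {$}; new: +{$}
  S→c C: FOLLOW(C) ⊇ FOLLOW(S) ⊇ {$}; new: +{$}
  FOLLOW(S)={$}  FOLLOW(A)={$,a,c}  FOLLOW(B)={$}  FOLLOW(C)={$,a}
[2] done
  FOLLOW(S)={$}  FOLLOW(A)={$,a,c}  FOLLOW(B)={$}  FOLLOW(C)={$,a}

FOLLOW(A) = ["$", "a", "c"]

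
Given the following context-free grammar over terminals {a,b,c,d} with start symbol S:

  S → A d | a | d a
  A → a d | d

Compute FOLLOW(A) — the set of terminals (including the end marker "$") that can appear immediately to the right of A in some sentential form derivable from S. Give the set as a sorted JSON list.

Compute FIRST by fixpoint:
[1]
  A via A→a d: +{a}
  A via A→d: +{d}
  S via S→A d: +{a,d}
  FIRST[S]={a,d}  FIRST[A]={a,d}
[2] (no change)
  FIRST[S]={a,d}  FIRST[A]={a,d}

FOLLOW iteration:
seed FOLLOW(S) with $
iter 1:
  S→A d: FOLLOW(A) ⊇ FIRST(d) = {d}; new: +{d}
  S: {$}  A: {d}
iter 2: — fixpoint
  S: {$}  A: {d}

FOLLOW(A) = ["d"]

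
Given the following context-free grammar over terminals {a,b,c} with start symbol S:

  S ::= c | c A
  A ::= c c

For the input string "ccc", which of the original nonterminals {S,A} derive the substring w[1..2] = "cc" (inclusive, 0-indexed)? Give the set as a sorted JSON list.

CNF form of G:
  S -> T0 A | c
  A -> T0 T0
  T0 -> c

CYK fill — only the sub-triangle for w[1..2]:
  T[1,1] 'c' = {S,T0}  orig:{S}
  T[2,2] 'c' = {S,T0}  orig:{S}
  T[1,2] 'cc' = {A}

Original NTs in T[1,2] deriving "cc": ["A"]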